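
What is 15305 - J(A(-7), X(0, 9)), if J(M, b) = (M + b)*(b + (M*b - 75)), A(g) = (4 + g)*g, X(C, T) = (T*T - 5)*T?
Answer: -10540660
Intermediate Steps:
X(C, T) = T*(-5 + T**2) (X(C, T) = (T**2 - 5)*T = (-5 + T**2)*T = T*(-5 + T**2))
A(g) = g*(4 + g)
J(M, b) = (M + b)*(-75 + b + M*b) (J(M, b) = (M + b)*(b + (-75 + M*b)) = (M + b)*(-75 + b + M*b))
15305 - J(A(-7), X(0, 9)) = 15305 - ((9*(-5 + 9**2))**2 - (-525)*(4 - 7) - 675*(-5 + 9**2) + (-7*(4 - 7))*(9*(-5 + 9**2)) + (-7*(4 - 7))*(9*(-5 + 9**2))**2 + (9*(-5 + 9**2))*(-7*(4 - 7))**2) = 15305 - ((9*(-5 + 81))**2 - (-525)*(-3) - 675*(-5 + 81) + (-7*(-3))*(9*(-5 + 81)) + (-7*(-3))*(9*(-5 + 81))**2 + (9*(-5 + 81))*(-7*(-3))**2) = 15305 - ((9*76)**2 - 75*21 - 675*76 + 21*(9*76) + 21*(9*76)**2 + (9*76)*21**2) = 15305 - (684**2 - 1575 - 75*684 + 21*684 + 21*684**2 + 684*441) = 15305 - (467856 - 1575 - 51300 + 14364 + 21*467856 + 301644) = 15305 - (467856 - 1575 - 51300 + 14364 + 9824976 + 301644) = 15305 - 1*10555965 = 15305 - 10555965 = -10540660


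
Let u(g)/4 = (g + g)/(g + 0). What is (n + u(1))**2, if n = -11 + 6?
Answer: 9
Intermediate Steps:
n = -5
u(g) = 8 (u(g) = 4*((g + g)/(g + 0)) = 4*((2*g)/g) = 4*2 = 8)
(n + u(1))**2 = (-5 + 8)**2 = 3**2 = 9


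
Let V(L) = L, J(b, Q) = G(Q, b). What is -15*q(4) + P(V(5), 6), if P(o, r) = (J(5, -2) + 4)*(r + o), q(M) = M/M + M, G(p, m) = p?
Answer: -53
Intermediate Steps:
J(b, Q) = Q
q(M) = 1 + M
P(o, r) = 2*o + 2*r (P(o, r) = (-2 + 4)*(r + o) = 2*(o + r) = 2*o + 2*r)
-15*q(4) + P(V(5), 6) = -15*(1 + 4) + (2*5 + 2*6) = -15*5 + (10 + 12) = -75 + 22 = -53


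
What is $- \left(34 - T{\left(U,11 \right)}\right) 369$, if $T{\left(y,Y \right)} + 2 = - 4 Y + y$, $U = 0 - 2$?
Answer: $-30258$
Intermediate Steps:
$U = -2$
$T{\left(y,Y \right)} = -2 + y - 4 Y$ ($T{\left(y,Y \right)} = -2 - \left(- y + 4 Y\right) = -2 + y - 4 Y$)
$- \left(34 - T{\left(U,11 \right)}\right) 369 = - \left(34 - \left(-2 - 2 - 44\right)\right) 369 = - \left(34 - -48\right) 369 = - \left(34 + 48\right) 369 = - 82 \cdot 369 = \left(-1\right) 30258 = -30258$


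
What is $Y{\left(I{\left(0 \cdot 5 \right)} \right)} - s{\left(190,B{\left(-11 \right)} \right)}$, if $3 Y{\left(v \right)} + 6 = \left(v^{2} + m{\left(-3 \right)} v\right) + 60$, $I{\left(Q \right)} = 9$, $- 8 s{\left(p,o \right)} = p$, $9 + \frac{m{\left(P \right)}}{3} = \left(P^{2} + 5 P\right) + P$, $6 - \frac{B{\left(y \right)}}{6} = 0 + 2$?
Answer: $- \frac{373}{4} \approx -93.25$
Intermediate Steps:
$B{\left(y \right)} = 24$ ($B{\left(y \right)} = 36 - 6 \left(0 + 2\right) = 36 - 12 = 24$)
$m{\left(P \right)} = -27 + 3 P^{2} + 18 P$ ($m{\left(P \right)} = -27 + 3 \left(\left(P^{2} + 5 P\right) + P\right) = -27 + 3 \left(P^{2} + 6 P\right) = -27 + \left(3 P^{2} + 18 P\right) = -27 + 3 P^{2} + 18 P$)
$s{\left(p,o \right)} = - \frac{p}{8}$
$Y{\left(v \right)} = 18 - 18 v + \frac{v^{2}}{3}$ ($Y{\left(v \right)} = -2 + \frac{\left(v^{2} + \left(-27 + 3 \left(-3\right)^{2} + 18 \left(-3\right)\right) v\right) + 60}{3} = -2 + \frac{\left(v^{2} + \left(-27 + 3 \cdot 9 - 54\right) v\right) + 60}{3} = -2 + \frac{\left(v^{2} + \left(-27 + 27 - 54\right) v\right) + 60}{3} = -2 + \frac{\left(v^{2} - 54 v\right) + 60}{3} = -2 + \frac{60 + v^{2} - 54 v}{3} = -2 + \left(20 - 18 v + \frac{v^{2}}{3}\right) = 18 - 18 v + \frac{v^{2}}{3}$)
$Y{\left(I{\left(0 \cdot 5 \right)} \right)} - s{\left(190,B{\left(-11 \right)} \right)} = \left(18 - 162 + \frac{9^{2}}{3}\right) - \left(- \frac{1}{8}\right) 190 = \left(18 - 162 + \frac{1}{3} \cdot 81\right) - - \frac{95}{4} = \left(18 - 162 + 27\right) + \frac{95}{4} = -117 + \frac{95}{4} = - \frac{373}{4}$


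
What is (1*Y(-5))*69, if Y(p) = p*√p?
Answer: -345*I*√5 ≈ -771.44*I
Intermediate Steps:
Y(p) = p^(3/2)
(1*Y(-5))*69 = (1*(-5)^(3/2))*69 = (1*(-5*I*√5))*69 = -5*I*√5*69 = -345*I*√5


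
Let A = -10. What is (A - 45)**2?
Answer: 3025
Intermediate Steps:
(A - 45)**2 = (-10 - 45)**2 = (-55)**2 = 3025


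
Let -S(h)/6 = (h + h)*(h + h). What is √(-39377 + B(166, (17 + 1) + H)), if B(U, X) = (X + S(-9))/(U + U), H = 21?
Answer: I*√1085230727/166 ≈ 198.45*I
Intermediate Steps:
S(h) = -24*h² (S(h) = -6*(h + h)*(h + h) = -6*2*h*2*h = -24*h²)
B(U, X) = (-1944 + X)/(2*U) (B(U, X) = (X - 24*(-9)²)/(U + U) = (X - 24*81)/((2*U)) = (X - 1944)*(1/(2*U)) = (-1944 + X)*(1/(2*U)) = (-1944 + X)/(2*U))
√(-39377 + B(166, (17 + 1) + H)) = √(-39377 + (½)*(-1944 + ((17 + 1) + 21))/166) = √(-39377 + (½)*(1/166)*(-1944 + (18 + 21))) = √(-39377 + (½)*(1/166)*(-1944 + 39)) = √(-39377 + (½)*(1/166)*(-1905)) = √(-39377 - 1905/332) = √(-13075069/332) = I*√1085230727/166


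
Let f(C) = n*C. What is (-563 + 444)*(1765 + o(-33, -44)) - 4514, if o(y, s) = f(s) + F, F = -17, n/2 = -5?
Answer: -264886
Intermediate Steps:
n = -10 (n = 2*(-5) = -10)
f(C) = -10*C
o(y, s) = -17 - 10*s (o(y, s) = -10*s - 17 = -17 - 10*s)
(-563 + 444)*(1765 + o(-33, -44)) - 4514 = (-563 + 444)*(1765 + (-17 - 10*(-44))) - 4514 = -119*(1765 + (-17 + 440)) - 4514 = -119*(1765 + 423) - 4514 = -119*2188 - 4514 = -260372 - 4514 = -264886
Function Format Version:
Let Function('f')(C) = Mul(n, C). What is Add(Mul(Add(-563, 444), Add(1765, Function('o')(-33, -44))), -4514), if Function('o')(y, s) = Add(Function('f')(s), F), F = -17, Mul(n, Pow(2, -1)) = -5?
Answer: -264886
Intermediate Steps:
n = -10 (n = Mul(2, -5) = -10)
Function('f')(C) = Mul(-10, C)
Function('o')(y, s) = Add(-17, Mul(-10, s)) (Function('o')(y, s) = Add(Mul(-10, s), -17) = Add(-17, Mul(-10, s)))
Add(Mul(Add(-563, 444), Add(1765, Function('o')(-33, -44))), -4514) = Add(Mul(Add(-563, 444), Add(1765, Add(-17, Mul(-10, -44)))), -4514) = Add(Mul(-119, Add(1765, Add(-17, 440))), -4514) = Add(Mul(-119, Add(1765, 423)), -4514) = Add(Mul(-119, 2188), -4514) = Add(-260372, -4514) = -264886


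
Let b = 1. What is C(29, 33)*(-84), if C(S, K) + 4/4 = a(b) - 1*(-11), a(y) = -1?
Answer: -756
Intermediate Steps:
C(S, K) = 9 (C(S, K) = -1 + (-1 - 1*(-11)) = -1 + (-1 + 11) = -1 + 10 = 9)
C(29, 33)*(-84) = 9*(-84) = -756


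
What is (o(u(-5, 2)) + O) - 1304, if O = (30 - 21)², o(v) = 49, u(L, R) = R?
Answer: -1174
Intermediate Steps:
O = 81 (O = 9² = 81)
(o(u(-5, 2)) + O) - 1304 = (49 + 81) - 1304 = 130 - 1304 = -1174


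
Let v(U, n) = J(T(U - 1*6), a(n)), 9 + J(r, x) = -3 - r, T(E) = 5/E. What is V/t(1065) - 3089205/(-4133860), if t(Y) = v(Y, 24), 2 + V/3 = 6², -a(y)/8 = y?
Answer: -81451645263/10510752436 ≈ -7.7494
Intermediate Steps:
a(y) = -8*y
V = 102 (V = -6 + 3*6² = -6 + 3*36 = -6 + 108 = 102)
J(r, x) = -12 - r (J(r, x) = -9 + (-3 - r) = -12 - r)
v(U, n) = -12 - 5/(-6 + U) (v(U, n) = -12 - 5/(U - 1*6) = -12 - 5/(U - 6) = -12 - 5/(-6 + U))
t(Y) = (67 - 12*Y)/(-6 + Y)
V/t(1065) - 3089205/(-4133860) = 102/(((67 - 12*1065)/(-6 + 1065))) - 3089205/(-4133860) = 102/(((67 - 12780)/1059)) - 3089205*(-1/4133860) = 102/(((1/1059)*(-12713))) + 617841/826772 = 102/(-12713/1059) + 617841/826772 = 102*(-1059/12713) + 617841/826772 = -108018/12713 + 617841/826772 = -81451645263/10510752436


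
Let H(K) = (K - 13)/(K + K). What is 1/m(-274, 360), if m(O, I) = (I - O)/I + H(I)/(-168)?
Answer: 120960/212677 ≈ 0.56875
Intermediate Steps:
H(K) = (-13 + K)/(2*K) (H(K) = (-13 + K)/((2*K)) = (-13 + K)*(1/(2*K)) = (-13 + K)/(2*K))
m(O, I) = (I - O)/I - (-13 + I)/(336*I) (m(O, I) = (I - O)/I + ((-13 + I)/(2*I))/(-168) = (I - O)/I + ((-13 + I)/(2*I))*(-1/168) = (I - O)/I - (-13 + I)/(336*I))
1/m(-274, 360) = 1/((1/336)*(13 - 336*(-274) + 335*360)/360) = 1/((1/336)*(1/360)*(13 + 92064 + 120600)) = 1/((1/336)*(1/360)*212677) = 1/(212677/120960) = 120960/212677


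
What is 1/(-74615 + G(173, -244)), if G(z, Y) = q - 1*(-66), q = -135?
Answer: -1/74684 ≈ -1.3390e-5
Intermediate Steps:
G(z, Y) = -69 (G(z, Y) = -135 - 1*(-66) = -135 + 66 = -69)
1/(-74615 + G(173, -244)) = 1/(-74615 - 69) = 1/(-74684) = -1/74684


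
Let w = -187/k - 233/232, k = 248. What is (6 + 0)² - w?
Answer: 135779/3596 ≈ 37.758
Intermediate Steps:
w = -6323/3596 (w = -187/248 - 233/232 = -6323/3596 ≈ -1.7583)
(6 + 0)² - w = (6 + 0)² - 1*(-6323/3596) = 6² + 6323/3596 = 36 + 6323/3596 = 135779/3596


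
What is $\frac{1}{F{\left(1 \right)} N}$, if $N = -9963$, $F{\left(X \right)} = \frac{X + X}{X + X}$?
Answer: $- \frac{1}{9963} \approx -0.00010037$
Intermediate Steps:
$F{\left(X \right)} = 1$ ($F{\left(X \right)} = \frac{2 X}{2 X} = 2 X \frac{1}{2 X} = 1$)
$\frac{1}{F{\left(1 \right)} N} = \frac{1}{1 \left(-9963\right)} = \frac{1}{-9963} = - \frac{1}{9963}$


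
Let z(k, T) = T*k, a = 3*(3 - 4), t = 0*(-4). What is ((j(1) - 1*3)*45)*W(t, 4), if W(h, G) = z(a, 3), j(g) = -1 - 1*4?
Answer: 3240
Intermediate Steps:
t = 0
j(g) = -5 (j(g) = -1 - 4 = -5)
a = -3 (a = 3*(-1) = -3)
W(h, G) = -9 (W(h, G) = 3*(-3) = -9)
((j(1) - 1*3)*45)*W(t, 4) = ((-5 - 1*3)*45)*(-9) = ((-5 - 3)*45)*(-9) = -8*45*(-9) = -360*(-9) = 3240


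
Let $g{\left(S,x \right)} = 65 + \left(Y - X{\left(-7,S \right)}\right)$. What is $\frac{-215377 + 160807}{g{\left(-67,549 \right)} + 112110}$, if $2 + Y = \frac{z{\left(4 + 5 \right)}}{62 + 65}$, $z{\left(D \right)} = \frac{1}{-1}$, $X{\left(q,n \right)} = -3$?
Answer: $- \frac{6930390}{14246351} \approx -0.48647$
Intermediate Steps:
$z{\left(D \right)} = -1$
$Y = - \frac{255}{127}$ ($Y = -2 - \frac{1}{62 + 65} = -2 - \frac{1}{127} = - \frac{255}{127} \approx -2.0079$)
$g{\left(S,x \right)} = \frac{8381}{127}$ ($g{\left(S,x \right)} = 65 - - \frac{126}{127} = 65 + \left(- \frac{255}{127} + 3\right) = 65 + \frac{126}{127} = \frac{8381}{127}$)
$\frac{-215377 + 160807}{g{\left(-67,549 \right)} + 112110} = \frac{-215377 + 160807}{\frac{8381}{127} + 112110} = - \frac{54570}{\frac{14246351}{127}} = \left(-54570\right) \frac{127}{14246351} = - \frac{6930390}{14246351}$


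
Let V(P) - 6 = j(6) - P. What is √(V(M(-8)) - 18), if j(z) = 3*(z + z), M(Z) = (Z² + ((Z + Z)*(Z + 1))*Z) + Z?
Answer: 12*√6 ≈ 29.394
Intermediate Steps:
M(Z) = Z + Z² + 2*Z²*(1 + Z) (M(Z) = (Z² + ((2*Z)*(1 + Z))*Z) + Z = (Z² + (2*Z*(1 + Z))*Z) + Z = (Z² + 2*Z²*(1 + Z)) + Z = Z + Z² + 2*Z²*(1 + Z))
j(z) = 6*z (j(z) = 3*(2*z) = 6*z)
V(P) = 42 - P (V(P) = 6 + (6*6 - P) = 6 + (36 - P) = 42 - P)
√(V(M(-8)) - 18) = √((42 - (-8)*(1 + 2*(-8)² + 3*(-8))) - 18) = √((42 - (-8)*(1 + 2*64 - 24)) - 18) = √((42 - (-8)*(1 + 128 - 24)) - 18) = √((42 - (-8)*105) - 18) = √((42 - 1*(-840)) - 18) = √((42 + 840) - 18) = √(882 - 18) = √864 = 12*√6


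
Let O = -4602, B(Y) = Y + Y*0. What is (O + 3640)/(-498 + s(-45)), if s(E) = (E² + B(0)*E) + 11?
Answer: -481/769 ≈ -0.62549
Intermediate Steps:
B(Y) = Y (B(Y) = Y + 0 = Y)
s(E) = 11 + E² (s(E) = (E² + 0*E) + 11 = (E² + 0) + 11 = E² + 11 = 11 + E²)
(O + 3640)/(-498 + s(-45)) = (-4602 + 3640)/(-498 + (11 + (-45)²)) = -962/(-498 + (11 + 2025)) = -962/(-498 + 2036) = -962/1538 = -962*1/1538 = -481/769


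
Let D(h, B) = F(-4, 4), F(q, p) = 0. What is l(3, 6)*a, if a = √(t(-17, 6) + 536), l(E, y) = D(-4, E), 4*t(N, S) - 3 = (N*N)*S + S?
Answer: 0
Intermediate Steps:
t(N, S) = ¾ + S/4 + S*N²/4 (t(N, S) = ¾ + ((N*N)*S + S)/4 = ¾ + (N²*S + S)/4 = ¾ + (S*N² + S)/4 = ¾ + (S + S*N²)/4 = ¾ + (S/4 + S*N²/4) = ¾ + S/4 + S*N²/4)
D(h, B) = 0
l(E, y) = 0
a = 13*√23/2 (a = √((¾ + (¼)*6 + (¼)*6*(-17)²) + 536) = √((¾ + 3/2 + (¼)*6*289) + 536) = √((¾ + 3/2 + 867/2) + 536) = √(1743/4 + 536) = √(3887/4) = 13*√23/2 ≈ 31.173)
l(3, 6)*a = 0*(13*√23/2) = 0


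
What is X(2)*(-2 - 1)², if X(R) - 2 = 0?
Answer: 18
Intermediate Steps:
X(R) = 2 (X(R) = 2 + 0 = 2)
X(2)*(-2 - 1)² = 2*(-2 - 1)² = 2*(-3)² = 2*9 = 18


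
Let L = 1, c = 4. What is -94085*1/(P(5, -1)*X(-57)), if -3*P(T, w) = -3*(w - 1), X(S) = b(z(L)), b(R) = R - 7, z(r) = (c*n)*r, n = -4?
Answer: -94085/46 ≈ -2045.3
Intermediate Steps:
z(r) = -16*r (z(r) = (4*(-4))*r = -16*r)
b(R) = -7 + R
X(S) = -23 (X(S) = -7 - 16*1 = -7 - 16 = -23)
P(T, w) = -1 + w (P(T, w) = -(-1)*(w - 1) = -(-1)*(-1 + w) = -(3 - 3*w)/3 = -1 + w)
-94085*1/(P(5, -1)*X(-57)) = -94085*(-1/(23*(-1 - 1))) = -94085/((-2*(-23))) = -94085/46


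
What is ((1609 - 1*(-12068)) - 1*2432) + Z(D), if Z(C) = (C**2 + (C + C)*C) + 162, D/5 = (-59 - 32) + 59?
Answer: 88207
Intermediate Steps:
D = -160 (D = 5*((-59 - 32) + 59) = 5*(-91 + 59) = 5*(-32) = -160)
Z(C) = 162 + 3*C**2 (Z(C) = (C**2 + (2*C)*C) + 162 = (C**2 + 2*C**2) + 162 = 3*C**2 + 162 = 162 + 3*C**2)
((1609 - 1*(-12068)) - 1*2432) + Z(D) = ((1609 - 1*(-12068)) - 1*2432) + (162 + 3*(-160)**2) = ((1609 + 12068) - 2432) + (162 + 3*25600) = (13677 - 2432) + (162 + 76800) = 11245 + 76962 = 88207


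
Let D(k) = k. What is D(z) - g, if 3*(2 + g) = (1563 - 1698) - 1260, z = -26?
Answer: 441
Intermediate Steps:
g = -467 (g = -2 + ((1563 - 1698) - 1260)/3 = -2 + (-135 - 1260)/3 = -2 + (⅓)*(-1395) = -2 - 465 = -467)
D(z) - g = -26 - 1*(-467) = -26 + 467 = 441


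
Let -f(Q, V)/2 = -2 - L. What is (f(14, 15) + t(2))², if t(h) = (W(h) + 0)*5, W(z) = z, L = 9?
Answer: 1024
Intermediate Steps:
f(Q, V) = 22 (f(Q, V) = -2*(-2 - 1*9) = -2*(-2 - 9) = -2*(-11) = 22)
t(h) = 5*h (t(h) = (h + 0)*5 = h*5 = 5*h)
(f(14, 15) + t(2))² = (22 + 5*2)² = (22 + 10)² = 32² = 1024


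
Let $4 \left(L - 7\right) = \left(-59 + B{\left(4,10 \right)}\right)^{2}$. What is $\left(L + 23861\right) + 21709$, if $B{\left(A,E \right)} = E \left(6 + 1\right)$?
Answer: $\frac{182429}{4} \approx 45607.0$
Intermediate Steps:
$B{\left(A,E \right)} = 7 E$ ($B{\left(A,E \right)} = E 7 = 7 E$)
$L = \frac{149}{4}$ ($L = 7 + \frac{\left(-59 + 7 \cdot 10\right)^{2}}{4} = 7 + \frac{\left(-59 + 70\right)^{2}}{4} = 7 + \frac{11^{2}}{4} = 7 + \frac{1}{4} \cdot 121 = 7 + \frac{121}{4} = \frac{149}{4} \approx 37.25$)
$\left(L + 23861\right) + 21709 = \left(\frac{149}{4} + 23861\right) + 21709 = \frac{95593}{4} + 21709 = \frac{182429}{4}$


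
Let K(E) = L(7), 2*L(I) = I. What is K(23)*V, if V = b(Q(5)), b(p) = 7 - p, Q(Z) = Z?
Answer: 7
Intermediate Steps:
L(I) = I/2
K(E) = 7/2 (K(E) = (½)*7 = 7/2)
V = 2 (V = 7 - 1*5 = 7 - 5 = 2)
K(23)*V = (7/2)*2 = 7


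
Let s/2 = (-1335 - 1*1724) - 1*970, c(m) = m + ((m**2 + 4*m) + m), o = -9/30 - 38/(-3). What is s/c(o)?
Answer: -7252200/204421 ≈ -35.477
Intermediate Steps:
o = 371/30 (o = -9*1/30 - 38*(-1/3) = -3/10 + 38/3 = 371/30 ≈ 12.367)
c(m) = m**2 + 6*m (c(m) = m + (m**2 + 5*m) = m**2 + 6*m)
s = -8058 (s = 2*((-1335 - 1*1724) - 1*970) = 2*((-1335 - 1724) - 970) = 2*(-3059 - 970) = 2*(-4029) = -8058)
s/c(o) = -8058*30/(371*(6 + 371/30)) = -8058/((371/30)*(551/30)) = -8058/204421/900 = -8058*900/204421 = -7252200/204421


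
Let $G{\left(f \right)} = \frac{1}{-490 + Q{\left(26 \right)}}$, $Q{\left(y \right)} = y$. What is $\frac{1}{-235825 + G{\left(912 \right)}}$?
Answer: $- \frac{464}{109422801} \approx -4.2404 \cdot 10^{-6}$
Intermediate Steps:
$G{\left(f \right)} = - \frac{1}{464}$ ($G{\left(f \right)} = \frac{1}{-490 + 26} = \frac{1}{-464} = - \frac{1}{464}$)
$\frac{1}{-235825 + G{\left(912 \right)}} = \frac{1}{-235825 - \frac{1}{464}} = \frac{1}{- \frac{109422801}{464}} = - \frac{464}{109422801}$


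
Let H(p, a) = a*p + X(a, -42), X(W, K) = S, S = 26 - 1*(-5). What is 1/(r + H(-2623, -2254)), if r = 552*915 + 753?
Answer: 1/6418106 ≈ 1.5581e-7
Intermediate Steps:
S = 31 (S = 26 + 5 = 31)
X(W, K) = 31
r = 505833 (r = 505080 + 753 = 505833)
H(p, a) = 31 + a*p (H(p, a) = a*p + 31 = 31 + a*p)
1/(r + H(-2623, -2254)) = 1/(505833 + (31 - 2254*(-2623))) = 1/(505833 + (31 + 5912242)) = 1/(505833 + 5912273) = 1/6418106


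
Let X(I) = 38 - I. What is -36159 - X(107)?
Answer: -36090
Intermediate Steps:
-36159 - X(107) = -36159 - (38 - 1*107) = -36159 - (38 - 107) = -36159 - 1*(-69) = -36159 + 69 = -36090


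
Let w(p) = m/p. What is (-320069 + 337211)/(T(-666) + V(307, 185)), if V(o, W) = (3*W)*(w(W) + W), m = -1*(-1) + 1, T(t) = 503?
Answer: 8571/51592 ≈ 0.16613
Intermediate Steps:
m = 2 (m = 1 + 1 = 2)
w(p) = 2/p
V(o, W) = 3*W*(W + 2/W) (V(o, W) = (3*W)*(2/W + W) = (3*W)*(W + 2/W) = 3*W*(W + 2/W))
(-320069 + 337211)/(T(-666) + V(307, 185)) = (-320069 + 337211)/(503 + (6 + 3*185²)) = 17142/(503 + (6 + 3*34225)) = 17142/(503 + (6 + 102675)) = 17142/(503 + 102681) = 17142/103184 = 17142*(1/103184) = 8571/51592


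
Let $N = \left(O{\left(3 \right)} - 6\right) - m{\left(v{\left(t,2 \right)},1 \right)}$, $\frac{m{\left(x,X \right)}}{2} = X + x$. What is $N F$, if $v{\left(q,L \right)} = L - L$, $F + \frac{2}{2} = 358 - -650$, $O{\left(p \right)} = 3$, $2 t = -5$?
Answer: $-5035$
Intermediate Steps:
$t = - \frac{5}{2}$ ($t = \frac{1}{2} \left(-5\right) = - \frac{5}{2} \approx -2.5$)
$F = 1007$ ($F = -1 + \left(358 - -650\right) = -1 + \left(358 + 650\right) = -1 + 1008 = 1007$)
$v{\left(q,L \right)} = 0$
$m{\left(x,X \right)} = 2 X + 2 x$ ($m{\left(x,X \right)} = 2 \left(X + x\right) = 2 X + 2 x$)
$N = -5$ ($N = \left(3 - 6\right) - \left(2 \cdot 1 + 2 \cdot 0\right) = \left(3 - 6\right) - \left(2 + 0\right) = -3 - 2 = -5$)
$N F = \left(-5\right) 1007 = -5035$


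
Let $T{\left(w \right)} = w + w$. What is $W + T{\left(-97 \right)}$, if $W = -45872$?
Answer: $-46066$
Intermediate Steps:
$T{\left(w \right)} = 2 w$
$W + T{\left(-97 \right)} = -45872 + 2 \left(-97\right) = -45872 - 194 = -46066$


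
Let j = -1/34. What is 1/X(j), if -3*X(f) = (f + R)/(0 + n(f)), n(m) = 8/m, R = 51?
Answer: 27744/1733 ≈ 16.009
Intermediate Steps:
j = -1/34 (j = -1*1/34 = -1/34 ≈ -0.029412)
X(f) = -f*(51 + f)/24 (X(f) = -(f + 51)/(3*(0 + 8/f)) = -(51 + f)/(3*(8/f)) = -(51 + f)*f/8/3 = -f*(51 + f)/24)
1/X(j) = 1/(-1/24*(-1/34)*(51 - 1/34)) = 1/(-1/24*(-1/34)*1733/34) = 1/(1733/27744) = 27744/1733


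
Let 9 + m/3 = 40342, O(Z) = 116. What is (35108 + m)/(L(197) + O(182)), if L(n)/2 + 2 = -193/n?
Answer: 30753079/21678 ≈ 1418.6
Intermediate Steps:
L(n) = -4 - 386/n (L(n) = -4 + 2*(-193/n) = -4 - 386/n)
m = 120999 (m = -27 + 3*40342 = -27 + 121026 = 120999)
(35108 + m)/(L(197) + O(182)) = (35108 + 120999)/((-4 - 386/197) + 116) = 156107/((-4 - 386*1/197) + 116) = 156107/((-4 - 386/197) + 116) = 156107/(-1174/197 + 116) = 156107/(21678/197) = 156107*(197/21678) = 30753079/21678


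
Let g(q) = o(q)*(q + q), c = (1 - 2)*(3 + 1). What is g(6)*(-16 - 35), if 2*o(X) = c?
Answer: 1224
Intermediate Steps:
c = -4 (c = -1*4 = -4)
o(X) = -2 (o(X) = (1/2)*(-4) = -2)
g(q) = -4*q (g(q) = -2*(q + q) = -4*q)
g(6)*(-16 - 35) = (-4*6)*(-16 - 35) = -24*(-51) = 1224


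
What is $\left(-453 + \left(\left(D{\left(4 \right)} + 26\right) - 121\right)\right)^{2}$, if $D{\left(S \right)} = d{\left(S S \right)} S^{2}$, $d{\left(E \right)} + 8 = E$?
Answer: $176400$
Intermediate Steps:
$d{\left(E \right)} = -8 + E$
$D{\left(S \right)} = S^{2} \left(-8 + S^{2}\right)$ ($D{\left(S \right)} = \left(-8 + S S\right) S^{2} = \left(-8 + S^{2}\right) S^{2} = S^{2} \left(-8 + S^{2}\right)$)
$\left(-453 + \left(\left(D{\left(4 \right)} + 26\right) - 121\right)\right)^{2} = \left(-453 - \left(95 - 4^{2} \left(-8 + 4^{2}\right)\right)\right)^{2} = \left(-453 - \left(95 - 16 \left(-8 + 16\right)\right)\right)^{2} = \left(-453 + \left(\left(16 \cdot 8 + 26\right) - 121\right)\right)^{2} = \left(-453 + \left(\left(128 + 26\right) - 121\right)\right)^{2} = \left(-453 + \left(154 - 121\right)\right)^{2} = \left(-453 + 33\right)^{2} = \left(-420\right)^{2} = 176400$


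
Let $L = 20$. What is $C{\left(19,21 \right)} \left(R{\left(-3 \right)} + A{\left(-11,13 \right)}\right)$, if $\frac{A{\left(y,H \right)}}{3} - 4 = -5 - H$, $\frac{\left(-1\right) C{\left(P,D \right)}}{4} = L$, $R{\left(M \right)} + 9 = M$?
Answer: $4320$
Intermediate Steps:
$R{\left(M \right)} = -9 + M$
$C{\left(P,D \right)} = -80$ ($C{\left(P,D \right)} = \left(-4\right) 20 = -80$)
$A{\left(y,H \right)} = -3 - 3 H$ ($A{\left(y,H \right)} = 12 + 3 \left(-5 - H\right) = 12 - \left(15 + 3 H\right) = -3 - 3 H$)
$C{\left(19,21 \right)} \left(R{\left(-3 \right)} + A{\left(-11,13 \right)}\right) = - 80 \left(\left(-9 - 3\right) - 42\right) = - 80 \left(-12 - 42\right) = \left(-80\right) \left(-54\right) = 4320$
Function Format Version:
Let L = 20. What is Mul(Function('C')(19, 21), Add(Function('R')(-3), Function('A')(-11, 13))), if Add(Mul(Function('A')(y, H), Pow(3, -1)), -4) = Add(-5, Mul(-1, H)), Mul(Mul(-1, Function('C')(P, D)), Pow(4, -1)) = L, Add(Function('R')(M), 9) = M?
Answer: 4320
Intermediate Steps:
Function('R')(M) = Add(-9, M)
Function('C')(P, D) = -80 (Function('C')(P, D) = Mul(-4, 20) = -80)
Function('A')(y, H) = Add(-3, Mul(-3, H)) (Function('A')(y, H) = Add(12, Mul(3, Add(-5, Mul(-1, H)))) = Add(12, Add(-15, Mul(-3, H))) = Add(-3, Mul(-3, H)))
Mul(Function('C')(19, 21), Add(Function('R')(-3), Function('A')(-11, 13))) = Mul(-80, Add(Add(-9, -3), Add(-3, Mul(-3, 13)))) = Mul(-80, Add(-12, Add(-3, -39))) = Mul(-80, Add(-12, -42)) = Mul(-80, -54) = 4320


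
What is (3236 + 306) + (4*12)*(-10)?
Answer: 3062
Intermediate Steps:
(3236 + 306) + (4*12)*(-10) = 3542 + 48*(-10) = 3542 - 480 = 3062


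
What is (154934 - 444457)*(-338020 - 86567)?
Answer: 122927702001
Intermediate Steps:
(154934 - 444457)*(-338020 - 86567) = -289523*(-424587) = 122927702001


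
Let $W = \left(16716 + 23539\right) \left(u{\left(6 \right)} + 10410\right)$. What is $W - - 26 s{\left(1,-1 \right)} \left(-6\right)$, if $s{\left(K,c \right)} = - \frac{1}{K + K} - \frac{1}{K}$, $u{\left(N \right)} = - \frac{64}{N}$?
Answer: $\frac{1255876192}{3} \approx 4.1863 \cdot 10^{8}$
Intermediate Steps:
$s{\left(K,c \right)} = - \frac{3}{2 K}$ ($s{\left(K,c \right)} = - \frac{1}{2 K} - \frac{1}{K} = - \frac{3}{2 K}$)
$W = \frac{1255875490}{3}$ ($W = \left(16716 + 23539\right) \left(- \frac{64}{6} + 10410\right) = 40255 \left(\left(-64\right) \frac{1}{6} + 10410\right) = 40255 \left(- \frac{32}{3} + 10410\right) = 40255 \cdot \frac{31198}{3} = \frac{1255875490}{3} \approx 4.1863 \cdot 10^{8}$)
$W - - 26 s{\left(1,-1 \right)} \left(-6\right) = \frac{1255875490}{3} - - 26 \left(- \frac{3}{2 \cdot 1}\right) \left(-6\right) = \frac{1255875490}{3} - - 26 \left(\left(- \frac{3}{2}\right) 1\right) \left(-6\right) = \frac{1255875490}{3} - \left(-26\right) \left(- \frac{3}{2}\right) \left(-6\right) = \frac{1255875490}{3} - 39 \left(-6\right) = \frac{1255875490}{3} - -234 = \frac{1255875490}{3} + 234 = \frac{1255876192}{3}$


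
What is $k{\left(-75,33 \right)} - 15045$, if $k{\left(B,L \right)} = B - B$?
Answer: $-15045$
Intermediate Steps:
$k{\left(B,L \right)} = 0$
$k{\left(-75,33 \right)} - 15045 = 0 - 15045 = -15045$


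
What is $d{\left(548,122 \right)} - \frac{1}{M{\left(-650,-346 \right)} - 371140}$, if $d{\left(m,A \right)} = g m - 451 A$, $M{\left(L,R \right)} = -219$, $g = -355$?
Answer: $- \frac{92677094757}{371359} \approx -2.4956 \cdot 10^{5}$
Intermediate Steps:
$d{\left(m,A \right)} = - 451 A - 355 m$ ($d{\left(m,A \right)} = - 355 m - 451 A = - 451 A - 355 m$)
$d{\left(548,122 \right)} - \frac{1}{M{\left(-650,-346 \right)} - 371140} = \left(\left(-451\right) 122 - 194540\right) - \frac{1}{-219 - 371140} = \left(-55022 - 194540\right) - \frac{1}{-371359} = -249562 - - \frac{1}{371359} = -249562 + \frac{1}{371359} = - \frac{92677094757}{371359}$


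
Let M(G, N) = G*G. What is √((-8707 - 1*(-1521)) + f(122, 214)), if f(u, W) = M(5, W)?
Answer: I*√7161 ≈ 84.623*I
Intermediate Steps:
M(G, N) = G²
f(u, W) = 25 (f(u, W) = 5² = 25)
√((-8707 - 1*(-1521)) + f(122, 214)) = √((-8707 - 1*(-1521)) + 25) = √((-8707 + 1521) + 25) = √(-7186 + 25) = √(-7161) = I*√7161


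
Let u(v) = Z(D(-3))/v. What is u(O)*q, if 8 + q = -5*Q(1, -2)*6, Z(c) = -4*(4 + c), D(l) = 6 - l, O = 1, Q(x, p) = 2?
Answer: 3536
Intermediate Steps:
Z(c) = -16 - 4*c
q = -68 (q = -8 - 5*2*6 = -8 - 10*6 = -8 - 60 = -68)
u(v) = -52/v (u(v) = (-16 - 4*(6 - 1*(-3)))/v = (-16 - 4*(6 + 3))/v = (-16 - 4*9)/v = (-16 - 36)/v = -52/v)
u(O)*q = -52/1*(-68) = -52*1*(-68) = -52*(-68) = 3536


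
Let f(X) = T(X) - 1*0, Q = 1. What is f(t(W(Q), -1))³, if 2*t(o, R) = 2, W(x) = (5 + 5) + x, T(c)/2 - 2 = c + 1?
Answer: 512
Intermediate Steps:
T(c) = 6 + 2*c (T(c) = 4 + 2*(c + 1) = 4 + 2*(1 + c) = 4 + (2 + 2*c) = 6 + 2*c)
W(x) = 10 + x
t(o, R) = 1 (t(o, R) = (½)*2 = 1)
f(X) = 6 + 2*X (f(X) = (6 + 2*X) - 1*0 = (6 + 2*X) + 0 = 6 + 2*X)
f(t(W(Q), -1))³ = (6 + 2*1)³ = (6 + 2)³ = 8³ = 512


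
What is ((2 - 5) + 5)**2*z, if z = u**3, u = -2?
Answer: -32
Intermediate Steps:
z = -8 (z = (-2)**3 = -8)
((2 - 5) + 5)**2*z = ((2 - 5) + 5)**2*(-8) = (-3 + 5)**2*(-8) = 2**2*(-8) = 4*(-8) = -32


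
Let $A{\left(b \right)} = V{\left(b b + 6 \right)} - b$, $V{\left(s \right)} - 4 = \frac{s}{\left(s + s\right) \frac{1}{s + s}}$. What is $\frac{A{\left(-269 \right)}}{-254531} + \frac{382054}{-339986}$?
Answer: $- \frac{60970584857}{43268488283} \approx -1.4091$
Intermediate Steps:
$V{\left(s \right)} = 4 + s$ ($V{\left(s \right)} = 4 + \frac{s}{\left(s + s\right) \frac{1}{s + s}} = 4 + \frac{s}{2 s \frac{1}{2 s}} = 4 + \frac{s}{1} = 4 + s 1 = 4 + s$)
$A{\left(b \right)} = 10 + b^{2} - b$ ($A{\left(b \right)} = \left(4 + \left(b b + 6\right)\right) - b = \left(4 + \left(b^{2} + 6\right)\right) - b = \left(4 + \left(6 + b^{2}\right)\right) - b = \left(10 + b^{2}\right) - b = 10 + b^{2} - b$)
$\frac{A{\left(-269 \right)}}{-254531} + \frac{382054}{-339986} = \frac{10 + \left(-269\right)^{2} - -269}{-254531} + \frac{382054}{-339986} = \left(10 + 72361 + 269\right) \left(- \frac{1}{254531}\right) + 382054 \left(- \frac{1}{339986}\right) = 72640 \left(- \frac{1}{254531}\right) - \frac{191027}{169993} = - \frac{72640}{254531} - \frac{191027}{169993} = - \frac{60970584857}{43268488283}$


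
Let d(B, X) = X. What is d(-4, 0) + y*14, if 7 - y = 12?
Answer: -70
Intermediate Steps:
y = -5 (y = 7 - 1*12 = 7 - 12 = -5)
d(-4, 0) + y*14 = 0 - 5*14 = 0 - 70 = -70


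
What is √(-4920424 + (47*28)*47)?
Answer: 2*I*√1214643 ≈ 2204.2*I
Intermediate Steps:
√(-4920424 + (47*28)*47) = √(-4920424 + 1316*47) = √(-4920424 + 61852) = √(-4858572) = 2*I*√1214643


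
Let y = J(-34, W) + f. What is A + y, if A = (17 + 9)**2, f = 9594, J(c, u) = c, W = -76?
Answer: 10236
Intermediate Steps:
A = 676 (A = 26**2 = 676)
y = 9560 (y = -34 + 9594 = 9560)
A + y = 676 + 9560 = 10236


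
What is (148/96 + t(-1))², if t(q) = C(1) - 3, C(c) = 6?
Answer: 11881/576 ≈ 20.627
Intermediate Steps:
t(q) = 3 (t(q) = 6 - 3 = 3)
(148/96 + t(-1))² = (148/96 + 3)² = (148*(1/96) + 3)² = (37/24 + 3)² = (109/24)² = 11881/576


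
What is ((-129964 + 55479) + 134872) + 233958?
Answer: 294345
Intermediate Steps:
((-129964 + 55479) + 134872) + 233958 = (-74485 + 134872) + 233958 = 60387 + 233958 = 294345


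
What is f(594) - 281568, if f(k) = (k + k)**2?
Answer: 1129776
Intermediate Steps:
f(k) = 4*k**2 (f(k) = (2*k)**2 = 4*k**2)
f(594) - 281568 = 4*594**2 - 281568 = 4*352836 - 281568 = 1411344 - 281568 = 1129776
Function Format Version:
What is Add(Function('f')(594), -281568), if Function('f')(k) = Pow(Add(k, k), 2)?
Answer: 1129776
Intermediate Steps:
Function('f')(k) = Mul(4, Pow(k, 2)) (Function('f')(k) = Pow(Mul(2, k), 2) = Mul(4, Pow(k, 2)))
Add(Function('f')(594), -281568) = Add(Mul(4, Pow(594, 2)), -281568) = Add(Mul(4, 352836), -281568) = Add(1411344, -281568) = 1129776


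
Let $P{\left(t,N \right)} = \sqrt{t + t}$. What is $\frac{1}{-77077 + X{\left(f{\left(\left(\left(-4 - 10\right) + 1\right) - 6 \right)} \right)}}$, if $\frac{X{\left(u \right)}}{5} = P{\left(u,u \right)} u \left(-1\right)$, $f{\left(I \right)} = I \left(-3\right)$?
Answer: $- \frac{77077}{5931604279} + \frac{285 \sqrt{114}}{5931604279} \approx -1.2481 \cdot 10^{-5}$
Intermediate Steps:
$P{\left(t,N \right)} = \sqrt{2} \sqrt{t}$ ($P{\left(t,N \right)} = \sqrt{2 t} = \sqrt{2} \sqrt{t}$)
$f{\left(I \right)} = - 3 I$
$X{\left(u \right)} = - 5 \sqrt{2} u^{\frac{3}{2}}$ ($X{\left(u \right)} = 5 \sqrt{2} \sqrt{u} u \left(-1\right) = 5 \sqrt{2} u^{\frac{3}{2}} \left(-1\right) = 5 \left(- \sqrt{2} u^{\frac{3}{2}}\right) = - 5 \sqrt{2} u^{\frac{3}{2}}$)
$\frac{1}{-77077 + X{\left(f{\left(\left(\left(-4 - 10\right) + 1\right) - 6 \right)} \right)}} = \frac{1}{-77077 - 5 \sqrt{2} \left(- 3 \left(\left(\left(-4 - 10\right) + 1\right) - 6\right)\right)^{\frac{3}{2}}} = \frac{1}{-77077 - 5 \sqrt{2} \left(- 3 \left(\left(-14 + 1\right) - 6\right)\right)^{\frac{3}{2}}} = \frac{1}{-77077 - 5 \sqrt{2} \left(- 3 \left(-13 - 6\right)\right)^{\frac{3}{2}}} = \frac{1}{-77077 - 5 \sqrt{2} \left(\left(-3\right) \left(-19\right)\right)^{\frac{3}{2}}} = \frac{1}{-77077 - 5 \sqrt{2} \cdot 57^{\frac{3}{2}}} = \frac{1}{-77077 - 5 \sqrt{2} \cdot 57 \sqrt{57}} = \frac{1}{-77077 - 285 \sqrt{114}}$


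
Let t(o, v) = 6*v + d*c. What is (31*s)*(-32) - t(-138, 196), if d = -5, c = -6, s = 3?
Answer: -4182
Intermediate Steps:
t(o, v) = 30 + 6*v (t(o, v) = 6*v - 5*(-6) = 6*v + 30 = 30 + 6*v)
(31*s)*(-32) - t(-138, 196) = (31*3)*(-32) - (30 + 6*196) = 93*(-32) - (30 + 1176) = -2976 - 1*1206 = -2976 - 1206 = -4182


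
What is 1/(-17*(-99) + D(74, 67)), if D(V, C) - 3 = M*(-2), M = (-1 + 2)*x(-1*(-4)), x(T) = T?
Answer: 1/1678 ≈ 0.00059595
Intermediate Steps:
M = 4 (M = (-1 + 2)*(-1*(-4)) = 1*4 = 4)
D(V, C) = -5 (D(V, C) = 3 + 4*(-2) = 3 - 8 = -5)
1/(-17*(-99) + D(74, 67)) = 1/(-17*(-99) - 5) = 1/(1683 - 5) = 1/1678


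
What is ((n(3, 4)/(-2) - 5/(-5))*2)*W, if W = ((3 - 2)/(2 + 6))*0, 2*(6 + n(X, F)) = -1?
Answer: 0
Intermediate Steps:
n(X, F) = -13/2 (n(X, F) = -6 + (1/2)*(-1) = -6 - 1/2 = -13/2)
W = 0 (W = (1/8)*0 = 0)
((n(3, 4)/(-2) - 5/(-5))*2)*W = ((-13/2/(-2) - 5/(-5))*2)*0 = ((-13/2*(-1/2) - 5*(-1/5))*2)*0 = ((13/4 + 1)*2)*0 = ((17/4)*2)*0 = (17/2)*0 = 0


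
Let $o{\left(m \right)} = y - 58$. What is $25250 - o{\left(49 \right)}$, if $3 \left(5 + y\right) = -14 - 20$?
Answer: $\frac{75973}{3} \approx 25324.0$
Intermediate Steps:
$y = - \frac{49}{3}$ ($y = -5 + \frac{-14 - 20}{3} = -5 + \frac{1}{3} \left(-34\right) = -5 - \frac{34}{3} = - \frac{49}{3} \approx -16.333$)
$o{\left(m \right)} = - \frac{223}{3}$ ($o{\left(m \right)} = - \frac{49}{3} - 58 = - \frac{223}{3}$)
$25250 - o{\left(49 \right)} = 25250 - - \frac{223}{3} = 25250 + \frac{223}{3} = \frac{75973}{3}$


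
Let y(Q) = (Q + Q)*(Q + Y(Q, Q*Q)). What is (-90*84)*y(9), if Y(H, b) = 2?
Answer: -1496880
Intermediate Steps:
y(Q) = 2*Q*(2 + Q) (y(Q) = (Q + Q)*(Q + 2) = (2*Q)*(2 + Q) = 2*Q*(2 + Q))
(-90*84)*y(9) = (-90*84)*(2*9*(2 + 9)) = -15120*9*11 = -7560*198 = -1496880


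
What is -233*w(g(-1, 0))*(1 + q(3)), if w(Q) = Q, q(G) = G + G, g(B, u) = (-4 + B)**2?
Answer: -40775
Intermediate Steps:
q(G) = 2*G
-233*w(g(-1, 0))*(1 + q(3)) = -233*(-4 - 1)**2*(1 + 2*3) = -233*(-5)**2*(1 + 6) = -5825*7 = -233*175 = -40775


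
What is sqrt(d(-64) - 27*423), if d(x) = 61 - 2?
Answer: I*sqrt(11362) ≈ 106.59*I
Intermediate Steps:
d(x) = 59
sqrt(d(-64) - 27*423) = sqrt(59 - 27*423) = sqrt(59 - 11421) = sqrt(-11362) = I*sqrt(11362)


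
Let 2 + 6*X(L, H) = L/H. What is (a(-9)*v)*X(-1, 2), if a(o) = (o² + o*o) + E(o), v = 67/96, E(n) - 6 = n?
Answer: -17755/384 ≈ -46.237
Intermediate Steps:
E(n) = 6 + n
v = 67/96 (v = 67*(1/96) = 67/96 ≈ 0.69792)
X(L, H) = -⅓ + L/(6*H) (X(L, H) = -⅓ + (L/H)/6 = -⅓ + L/(6*H))
a(o) = 6 + o + 2*o² (a(o) = (o² + o*o) + (6 + o) = (o² + o²) + (6 + o) = 2*o² + (6 + o) = 6 + o + 2*o²)
(a(-9)*v)*X(-1, 2) = ((6 - 9 + 2*(-9)²)*(67/96))*((⅙)*(-1 - 2*2)/2) = ((6 - 9 + 2*81)*(67/96))*((⅙)*(½)*(-1 - 4)) = ((6 - 9 + 162)*(67/96))*((⅙)*(½)*(-5)) = (159*(67/96))*(-5/12) = (3551/32)*(-5/12) = -17755/384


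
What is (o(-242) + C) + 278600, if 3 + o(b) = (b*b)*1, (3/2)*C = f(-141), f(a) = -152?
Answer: 1011179/3 ≈ 3.3706e+5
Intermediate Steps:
C = -304/3 (C = (2/3)*(-152) = -304/3 ≈ -101.33)
o(b) = -3 + b**2 (o(b) = -3 + (b*b)*1 = -3 + b**2*1 = -3 + b**2)
(o(-242) + C) + 278600 = ((-3 + (-242)**2) - 304/3) + 278600 = ((-3 + 58564) - 304/3) + 278600 = (58561 - 304/3) + 278600 = 175379/3 + 278600 = 1011179/3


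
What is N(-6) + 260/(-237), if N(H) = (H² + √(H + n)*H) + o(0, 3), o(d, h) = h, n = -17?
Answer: 8983/237 - 6*I*√23 ≈ 37.903 - 28.775*I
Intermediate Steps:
N(H) = 3 + H² + H*√(-17 + H) (N(H) = (H² + √(H - 17)*H) + 3 = (H² + √(-17 + H)*H) + 3 = (H² + H*√(-17 + H)) + 3 = 3 + H² + H*√(-17 + H))
N(-6) + 260/(-237) = (3 + (-6)² - 6*√(-17 - 6)) + 260/(-237) = (3 + 36 - 6*I*√23) - 1/237*260 = (3 + 36 - 6*I*√23) - 260/237 = (39 - 6*I*√23) - 260/237 = 8983/237 - 6*I*√23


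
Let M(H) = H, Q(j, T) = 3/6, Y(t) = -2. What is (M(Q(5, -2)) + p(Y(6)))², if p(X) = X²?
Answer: 81/4 ≈ 20.250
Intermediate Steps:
Q(j, T) = ½ (Q(j, T) = 3*(⅙) = ½)
(M(Q(5, -2)) + p(Y(6)))² = (½ + (-2)²)² = (½ + 4)² = (9/2)² = 81/4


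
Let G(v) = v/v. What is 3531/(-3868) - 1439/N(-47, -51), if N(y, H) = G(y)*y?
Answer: 5400095/181796 ≈ 29.704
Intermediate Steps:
G(v) = 1
N(y, H) = y (N(y, H) = 1*y = y)
3531/(-3868) - 1439/N(-47, -51) = 3531/(-3868) - 1439/(-47) = 3531*(-1/3868) - 1439*(-1/47) = -3531/3868 + 1439/47 = 5400095/181796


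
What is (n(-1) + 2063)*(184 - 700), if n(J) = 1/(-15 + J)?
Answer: -4257903/4 ≈ -1.0645e+6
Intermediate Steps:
(n(-1) + 2063)*(184 - 700) = (1/(-15 - 1) + 2063)*(184 - 700) = (1/(-16) + 2063)*(-516) = (-1/16 + 2063)*(-516) = (33007/16)*(-516) = -4257903/4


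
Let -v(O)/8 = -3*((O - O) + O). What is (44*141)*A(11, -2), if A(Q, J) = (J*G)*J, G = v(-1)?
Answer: -595584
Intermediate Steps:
v(O) = 24*O (v(O) = -(-24)*((O - O) + O) = -(-24)*(0 + O) = -(-24)*O = 24*O)
G = -24 (G = 24*(-1) = -24)
A(Q, J) = -24*J² (A(Q, J) = (J*(-24))*J = (-24*J)*J = -24*J²)
(44*141)*A(11, -2) = (44*141)*(-24*(-2)²) = 6204*(-24*4) = 6204*(-96) = -595584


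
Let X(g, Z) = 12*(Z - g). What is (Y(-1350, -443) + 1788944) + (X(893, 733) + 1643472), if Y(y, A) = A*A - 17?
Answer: 3626728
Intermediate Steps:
X(g, Z) = -12*g + 12*Z
Y(y, A) = -17 + A² (Y(y, A) = A² - 17 = -17 + A²)
(Y(-1350, -443) + 1788944) + (X(893, 733) + 1643472) = ((-17 + (-443)²) + 1788944) + ((-12*893 + 12*733) + 1643472) = ((-17 + 196249) + 1788944) + ((-10716 + 8796) + 1643472) = (196232 + 1788944) + (-1920 + 1643472) = 1985176 + 1641552 = 3626728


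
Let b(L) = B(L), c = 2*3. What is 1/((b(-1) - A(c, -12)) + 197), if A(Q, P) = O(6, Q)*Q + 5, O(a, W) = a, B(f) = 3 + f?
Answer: 1/158 ≈ 0.0063291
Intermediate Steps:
c = 6
A(Q, P) = 5 + 6*Q (A(Q, P) = 6*Q + 5 = 5 + 6*Q)
b(L) = 3 + L
1/((b(-1) - A(c, -12)) + 197) = 1/(((3 - 1) - (5 + 6*6)) + 197) = 1/((2 - (5 + 36)) + 197) = 1/((2 - 1*41) + 197) = 1/((2 - 41) + 197) = 1/(-39 + 197) = 1/158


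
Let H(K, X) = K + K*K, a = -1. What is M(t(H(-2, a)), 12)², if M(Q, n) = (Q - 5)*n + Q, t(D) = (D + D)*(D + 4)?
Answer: 63504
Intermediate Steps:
H(K, X) = K + K²
t(D) = 2*D*(4 + D) (t(D) = (2*D)*(4 + D) = 2*D*(4 + D))
M(Q, n) = Q + n*(-5 + Q) (M(Q, n) = (-5 + Q)*n + Q = n*(-5 + Q) + Q = Q + n*(-5 + Q))
M(t(H(-2, a)), 12)² = (2*(-2*(1 - 2))*(4 - 2*(1 - 2)) - 5*12 + (2*(-2*(1 - 2))*(4 - 2*(1 - 2)))*12)² = (2*(-2*(-1))*(4 - 2*(-1)) - 60 + (2*(-2*(-1))*(4 - 2*(-1)))*12)² = (2*2*(4 + 2) - 60 + (2*2*(4 + 2))*12)² = (2*2*6 - 60 + (2*2*6)*12)² = (24 - 60 + 24*12)² = (24 - 60 + 288)² = 252² = 63504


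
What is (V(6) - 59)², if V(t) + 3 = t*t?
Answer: 676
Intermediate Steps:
V(t) = -3 + t² (V(t) = -3 + t*t = -3 + t²)
(V(6) - 59)² = ((-3 + 6²) - 59)² = ((-3 + 36) - 59)² = (33 - 59)² = (-26)² = 676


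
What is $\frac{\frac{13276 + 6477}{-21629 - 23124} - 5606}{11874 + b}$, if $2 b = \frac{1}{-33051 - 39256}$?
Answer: $- \frac{36284385937594}{76847463356155} \approx -0.47216$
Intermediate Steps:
$b = - \frac{1}{144614}$ ($b = \frac{1}{2 \left(-33051 - 39256\right)} = \frac{1}{2 \left(-72307\right)} = \frac{1}{2} \left(- \frac{1}{72307}\right) = - \frac{1}{144614} \approx -6.915 \cdot 10^{-6}$)
$\frac{\frac{13276 + 6477}{-21629 - 23124} - 5606}{11874 + b} = \frac{\frac{13276 + 6477}{-21629 - 23124} - 5606}{11874 - \frac{1}{144614}} = \frac{\frac{19753}{-44753} - 5606}{\frac{1717146635}{144614}} = \left(19753 \left(- \frac{1}{44753}\right) - 5606\right) \frac{144614}{1717146635} = \left(- \frac{19753}{44753} - 5606\right) \frac{144614}{1717146635} = \left(- \frac{250905071}{44753}\right) \frac{144614}{1717146635} = - \frac{36284385937594}{76847463356155}$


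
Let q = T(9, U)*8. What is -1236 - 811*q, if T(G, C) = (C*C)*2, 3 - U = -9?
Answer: -1869780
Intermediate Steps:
U = 12 (U = 3 - 1*(-9) = 3 + 9 = 12)
T(G, C) = 2*C² (T(G, C) = C²*2 = 2*C²)
q = 2304 (q = (2*12²)*8 = (2*144)*8 = 288*8 = 2304)
-1236 - 811*q = -1236 - 811*2304 = -1236 - 1868544 = -1869780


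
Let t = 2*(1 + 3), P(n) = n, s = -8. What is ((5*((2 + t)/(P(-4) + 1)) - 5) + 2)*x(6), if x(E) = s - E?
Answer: 826/3 ≈ 275.33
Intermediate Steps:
x(E) = -8 - E
t = 8 (t = 2*4 = 8)
((5*((2 + t)/(P(-4) + 1)) - 5) + 2)*x(6) = ((5*((2 + 8)/(-4 + 1)) - 5) + 2)*(-8 - 1*6) = ((5*(10/(-3)) - 5) + 2)*(-8 - 6) = ((5*(10*(-⅓)) - 5) + 2)*(-14) = ((5*(-10/3) - 5) + 2)*(-14) = ((-50/3 - 5) + 2)*(-14) = (-65/3 + 2)*(-14) = -59/3*(-14) = 826/3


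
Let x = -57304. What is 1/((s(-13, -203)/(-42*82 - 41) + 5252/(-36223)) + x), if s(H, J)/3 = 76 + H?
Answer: -126237155/7233919079487 ≈ -1.7451e-5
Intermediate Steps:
s(H, J) = 228 + 3*H (s(H, J) = 3*(76 + H) = 228 + 3*H)
1/((s(-13, -203)/(-42*82 - 41) + 5252/(-36223)) + x) = 1/(((228 + 3*(-13))/(-42*82 - 41) + 5252/(-36223)) - 57304) = 1/(((228 - 39)/(-3444 - 41) + 5252*(-1/36223)) - 57304) = 1/((189/(-3485) - 5252/36223) - 57304) = 1/((189*(-1/3485) - 5252/36223) - 57304) = 1/((-189/3485 - 5252/36223) - 57304) = 1/(-25149367/126237155 - 57304) = 1/(-7233919079487/126237155) = -126237155/7233919079487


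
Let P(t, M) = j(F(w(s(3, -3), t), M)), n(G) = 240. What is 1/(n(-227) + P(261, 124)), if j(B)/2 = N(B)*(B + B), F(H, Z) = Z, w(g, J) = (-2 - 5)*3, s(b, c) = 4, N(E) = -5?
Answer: -1/2240 ≈ -0.00044643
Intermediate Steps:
w(g, J) = -21 (w(g, J) = -7*3 = -21)
j(B) = -20*B (j(B) = 2*(-5*(B + B)) = 2*(-10*B) = -20*B)
P(t, M) = -20*M
1/(n(-227) + P(261, 124)) = 1/(240 - 20*124) = 1/(240 - 2480) = 1/(-2240) = -1/2240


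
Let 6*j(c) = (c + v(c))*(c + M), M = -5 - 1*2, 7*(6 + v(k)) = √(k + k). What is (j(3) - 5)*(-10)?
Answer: 30 + 20*√6/21 ≈ 32.333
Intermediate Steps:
v(k) = -6 + √2*√k/7 (v(k) = -6 + √(k + k)/7 = -6 + √(2*k)/7 = -6 + (√2*√k)/7 = -6 + √2*√k/7)
M = -7 (M = -5 - 2 = -7)
j(c) = (-7 + c)*(-6 + c + √2*√c/7)/6 (j(c) = ((c + (-6 + √2*√c/7))*(c - 7))/6 = ((-6 + c + √2*√c/7)*(-7 + c))/6 = ((-7 + c)*(-6 + c + √2*√c/7))/6 = (-7 + c)*(-6 + c + √2*√c/7)/6)
(j(3) - 5)*(-10) = ((7 - 13/6*3 + (⅙)*3² - √2*√3/6 + √2*3^(3/2)/42) - 5)*(-10) = ((7 - 13/2 + (⅙)*9 - √6/6 + √2*(3*√3)/42) - 5)*(-10) = ((7 - 13/2 + 3/2 - √6/6 + √6/14) - 5)*(-10) = ((2 - 2*√6/21) - 5)*(-10) = (-3 - 2*√6/21)*(-10) = 30 + 20*√6/21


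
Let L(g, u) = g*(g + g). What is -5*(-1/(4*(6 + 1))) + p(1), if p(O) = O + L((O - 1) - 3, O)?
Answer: 537/28 ≈ 19.179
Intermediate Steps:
L(g, u) = 2*g² (L(g, u) = g*(2*g) = 2*g²)
p(O) = O + 2*(-4 + O)² (p(O) = O + 2*((O - 1) - 3)² = O + 2*((-1 + O) - 3)² = O + 2*(-4 + O)²)
-5*(-1/(4*(6 + 1))) + p(1) = -5*(-1/(4*(6 + 1))) + (1 + 2*(-4 + 1)²) = -5/(7*(-4)) + (1 + 2*(-3)²) = -5/(-28) + (1 + 2*9) = -5*(-1/28) + (1 + 18) = 5/28 + 19 = 537/28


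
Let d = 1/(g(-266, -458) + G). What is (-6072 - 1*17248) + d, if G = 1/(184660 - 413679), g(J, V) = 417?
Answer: -2227081272021/95500922 ≈ -23320.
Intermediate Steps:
G = -1/229019 (G = 1/(-229019) = -1/229019 ≈ -4.3664e-6)
d = 229019/95500922 (d = 1/(417 - 1/229019) = 1/(95500922/229019) = 229019/95500922 ≈ 0.0023981)
(-6072 - 1*17248) + d = (-6072 - 1*17248) + 229019/95500922 = (-6072 - 17248) + 229019/95500922 = -23320 + 229019/95500922 = -2227081272021/95500922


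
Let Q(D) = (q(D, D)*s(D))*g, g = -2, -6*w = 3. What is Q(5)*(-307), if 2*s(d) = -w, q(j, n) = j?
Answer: 1535/2 ≈ 767.50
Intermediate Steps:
w = -½ (w = -⅙*3 = -½ ≈ -0.50000)
s(d) = ¼ (s(d) = (-1*(-½))/2 = (½)*(½) = ¼)
Q(D) = -D/2 (Q(D) = (D*(¼))*(-2) = (D/4)*(-2) = -D/2)
Q(5)*(-307) = -½*5*(-307) = -5/2*(-307) = 1535/2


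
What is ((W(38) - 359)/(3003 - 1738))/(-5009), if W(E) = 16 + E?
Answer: 61/1267277 ≈ 4.8135e-5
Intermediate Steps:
((W(38) - 359)/(3003 - 1738))/(-5009) = (((16 + 38) - 359)/(3003 - 1738))/(-5009) = ((54 - 359)/1265)*(-1/5009) = -305*1/1265*(-1/5009) = -61/253*(-1/5009) = 61/1267277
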